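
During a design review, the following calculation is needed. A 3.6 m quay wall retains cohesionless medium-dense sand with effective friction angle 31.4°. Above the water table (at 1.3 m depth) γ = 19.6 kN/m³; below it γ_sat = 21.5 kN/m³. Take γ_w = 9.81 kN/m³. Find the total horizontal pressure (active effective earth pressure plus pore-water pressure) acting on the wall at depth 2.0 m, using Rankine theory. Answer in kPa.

17.5 kPa

K_a = (1 − sin φ)/(1 + sin φ) = 0.3149.
γ' = 21.5 − 9.81 = 11.69 kN/m³.
Effective vertical stress at 2.0 m: σ'_v = 19.6×1.3 + 11.69×0.700 = 33.66 kPa.
σ'_h = K_a σ'_v = 0.3149 × 33.66 = 10.60 kPa; u = γ_w × 0.700 = 6.867 kPa.
Total σ_h = 10.60 + 6.867 = 17.47 kPa.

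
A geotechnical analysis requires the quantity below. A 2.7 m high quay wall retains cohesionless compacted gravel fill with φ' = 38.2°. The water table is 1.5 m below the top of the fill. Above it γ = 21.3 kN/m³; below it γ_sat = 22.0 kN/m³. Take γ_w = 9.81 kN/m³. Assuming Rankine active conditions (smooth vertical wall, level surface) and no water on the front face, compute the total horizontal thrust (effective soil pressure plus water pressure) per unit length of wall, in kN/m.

23.8 kN/m

K_a = tan²(45° − φ/2) = 0.2358.
γ' = 22.0 − 9.81 = 12.19 kN/m³. Depth below WT = 1.2 m.
σ'_h at WT = K_a γ d_w = 7.533 kPa; at base = 7.533 + K_a γ' × 1.2 = 10.98 kPa.
P₁ (0–1.5 m) = ½×7.533×1.5 = 5.650. P₂ (1.5–2.7 m) = ½(7.533+10.98)×1.2 = 11.11.
P_w = ½ γ_w h₂² = 0.5×9.81×1.2² = 7.063. Total = 5.650+11.11+7.063 = 23.82 kN/m.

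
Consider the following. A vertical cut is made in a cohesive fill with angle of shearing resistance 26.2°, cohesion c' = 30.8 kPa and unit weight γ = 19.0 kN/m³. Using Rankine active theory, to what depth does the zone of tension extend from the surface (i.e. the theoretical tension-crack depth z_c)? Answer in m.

K_a = tan²(45° − 26.2°/2) = 0.3874; √K_a = 0.6224.
The active pressure is zero where K_a γ z = 2c√K_a, so z_c = 2c/(γ√K_a) = 2×30.8/(19.0×0.6224) = 5.209 m.

5.21 m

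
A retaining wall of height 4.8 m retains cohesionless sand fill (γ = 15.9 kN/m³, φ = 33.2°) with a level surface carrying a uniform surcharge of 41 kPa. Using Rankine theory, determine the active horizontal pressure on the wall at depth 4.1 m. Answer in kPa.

K_a = (1 − sin φ)/(1 + sin φ) = 0.2924.
σ_v = γz + q = 15.9 × 4.1 + 41 = 106.2 kPa.
σ_h = K_a σ_v = 0.2924 × 106.2 = 31.05 kPa.

31.0 kPa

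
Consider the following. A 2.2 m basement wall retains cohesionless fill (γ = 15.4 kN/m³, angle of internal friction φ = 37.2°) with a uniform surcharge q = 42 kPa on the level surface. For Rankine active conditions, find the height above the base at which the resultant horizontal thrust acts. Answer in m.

0.995 m

K_a = 0.2464.
Triangular part P₁ = ½K_aγH² = 9.183 at H/3 = 0.7333 m; rectangular part P₂ = K_a q H = 22.77 at H/2 = 1.100 m.
ȳ = (P₁·0.7333 + P₂·1.100)/(P₁+P₂) = 0.9946 m.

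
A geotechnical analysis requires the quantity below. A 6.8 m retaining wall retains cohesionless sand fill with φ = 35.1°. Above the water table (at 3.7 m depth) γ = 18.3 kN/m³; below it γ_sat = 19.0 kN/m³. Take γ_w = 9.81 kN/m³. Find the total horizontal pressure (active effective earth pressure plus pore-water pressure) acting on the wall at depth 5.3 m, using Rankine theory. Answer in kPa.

K_a = (1 − sin φ)/(1 + sin φ) = 0.2698.
γ' = 19.0 − 9.81 = 9.190 kN/m³.
Effective vertical stress at 5.3 m: σ'_v = 18.3×3.7 + 9.190×1.60 = 82.41 kPa.
σ'_h = K_a σ'_v = 0.2698 × 82.41 = 22.24 kPa; u = γ_w × 1.60 = 15.70 kPa.
Total σ_h = 22.24 + 15.70 = 37.93 kPa.

37.9 kPa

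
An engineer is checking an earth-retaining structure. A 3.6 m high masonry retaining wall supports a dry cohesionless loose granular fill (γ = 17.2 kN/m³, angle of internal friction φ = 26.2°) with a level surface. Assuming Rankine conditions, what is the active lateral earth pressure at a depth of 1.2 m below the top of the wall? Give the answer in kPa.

K_a = (1 − sin φ)/(1 + sin φ) = 0.3874.
σ_h = K_a γ z = 0.3874 × 17.2 × 1.2 = 7.997 kPa.

8.00 kPa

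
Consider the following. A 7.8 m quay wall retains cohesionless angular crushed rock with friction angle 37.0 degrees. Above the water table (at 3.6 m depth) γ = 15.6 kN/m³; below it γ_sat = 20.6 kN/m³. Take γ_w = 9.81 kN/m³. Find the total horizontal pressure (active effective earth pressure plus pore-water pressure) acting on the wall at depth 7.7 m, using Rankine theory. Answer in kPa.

65.2 kPa

K_a = (1 − sin φ)/(1 + sin φ) = 0.2486.
γ' = 20.6 − 9.81 = 10.79 kN/m³.
Effective vertical stress at 7.7 m: σ'_v = 15.6×3.6 + 10.79×4.10 = 100.4 kPa.
σ'_h = K_a σ'_v = 0.2486 × 100.4 = 24.96 kPa; u = γ_w × 4.10 = 40.22 kPa.
Total σ_h = 24.96 + 40.22 = 65.18 kPa.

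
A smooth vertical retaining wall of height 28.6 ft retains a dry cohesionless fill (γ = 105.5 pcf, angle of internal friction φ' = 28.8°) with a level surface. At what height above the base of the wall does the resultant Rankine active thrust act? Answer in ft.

9.53 ft

K_a = 0.3498.
The pressure distribution is triangular, so the resultant acts at H/3 above the base = 28.6/3 = 9.533 ft.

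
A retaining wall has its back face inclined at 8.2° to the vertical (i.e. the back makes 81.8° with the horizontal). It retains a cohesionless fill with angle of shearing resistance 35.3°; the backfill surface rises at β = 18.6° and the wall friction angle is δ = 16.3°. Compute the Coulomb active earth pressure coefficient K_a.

K_a = sin²(α+φ) / [sin²α · sin(α−δ) · (1 + √{sin(φ+δ)sin(φ−β) / (sin(α−δ)sin(α+β))})²].
With α = 81.8°, φ = 35.3°, δ = 16.3°, β = 18.6°: K_a = 0.3943.

0.394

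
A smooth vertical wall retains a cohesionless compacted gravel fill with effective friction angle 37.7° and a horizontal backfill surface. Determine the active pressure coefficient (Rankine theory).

K_a = (1 − sin φ)/(1 + sin φ) = (1 − sin 37.7°)/(1 + sin 37.7°) = 0.2411.

0.241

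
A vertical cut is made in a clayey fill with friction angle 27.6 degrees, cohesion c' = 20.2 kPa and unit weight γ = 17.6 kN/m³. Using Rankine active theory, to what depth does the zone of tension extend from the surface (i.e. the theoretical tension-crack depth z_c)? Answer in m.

3.79 m

K_a = tan²(45° − 27.6°/2) = 0.3668; √K_a = 0.6056.
The active pressure is zero where K_a γ z = 2c√K_a, so z_c = 2c/(γ√K_a) = 2×20.2/(17.6×0.6056) = 3.790 m.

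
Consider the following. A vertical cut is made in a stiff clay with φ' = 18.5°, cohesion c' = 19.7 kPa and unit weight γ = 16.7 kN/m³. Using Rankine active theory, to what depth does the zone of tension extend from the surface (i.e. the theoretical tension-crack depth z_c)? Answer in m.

K_a = tan²(45° − 18.5°/2) = 0.5183; √K_a = 0.7199.
The active pressure is zero where K_a γ z = 2c√K_a, so z_c = 2c/(γ√K_a) = 2×19.7/(16.7×0.7199) = 3.277 m.

3.28 m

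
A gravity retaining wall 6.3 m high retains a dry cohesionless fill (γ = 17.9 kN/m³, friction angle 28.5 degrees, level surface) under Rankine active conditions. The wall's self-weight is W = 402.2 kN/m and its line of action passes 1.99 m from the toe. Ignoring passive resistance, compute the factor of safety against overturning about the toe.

K_a = tan²(45° − 28.5°/2) = 0.3540.
P_a = ½K_aγH² = 0.5×0.3540×17.9×6.3² = 125.7 kN/m, acting at H/3 = 2.100 m above the base.
Overturning moment M_o = P_a × H/3 = 125.7 × 2.100 = 264.0.
Resisting moment M_r = W × 1.99 = 402.2 × 1.99 = 800.4.
FS_overturning = M_r/M_o = 800.4/264.0 = 3.031.

3.03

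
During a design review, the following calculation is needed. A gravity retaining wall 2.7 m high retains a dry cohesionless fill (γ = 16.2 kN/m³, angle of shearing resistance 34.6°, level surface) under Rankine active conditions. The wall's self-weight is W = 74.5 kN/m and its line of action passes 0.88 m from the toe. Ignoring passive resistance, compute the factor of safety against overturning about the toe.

K_a = tan²(45° − 34.6°/2) = 0.2756.
P_a = ½K_aγH² = 0.5×0.2756×16.2×2.7² = 16.28 kN/m, acting at H/3 = 0.9000 m above the base.
Overturning moment M_o = P_a × H/3 = 16.28 × 0.9000 = 14.65.
Resisting moment M_r = W × 0.88 = 74.5 × 0.88 = 65.56.
FS_overturning = M_r/M_o = 65.56/14.65 = 4.476.

4.48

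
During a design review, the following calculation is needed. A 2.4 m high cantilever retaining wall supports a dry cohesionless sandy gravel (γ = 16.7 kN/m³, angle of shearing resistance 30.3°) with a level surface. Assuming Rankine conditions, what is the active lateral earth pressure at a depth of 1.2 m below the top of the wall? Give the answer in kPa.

K_a = (1 − sin φ)/(1 + sin φ) = 0.3293.
σ_h = K_a γ z = 0.3293 × 16.7 × 1.2 = 6.600 kPa.

6.60 kPa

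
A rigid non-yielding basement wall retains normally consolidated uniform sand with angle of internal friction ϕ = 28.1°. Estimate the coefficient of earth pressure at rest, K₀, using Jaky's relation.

K₀ = 1 − sin φ' = 1 − sin 28.1° = 0.5290.

0.529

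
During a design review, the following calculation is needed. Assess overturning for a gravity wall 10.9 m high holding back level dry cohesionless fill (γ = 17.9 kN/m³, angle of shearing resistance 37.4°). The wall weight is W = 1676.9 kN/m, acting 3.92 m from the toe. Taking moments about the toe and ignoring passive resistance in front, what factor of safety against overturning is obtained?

K_a = tan²(45° − 37.4°/2) = 0.2443.
P_a = ½K_aγH² = 0.5×0.2443×17.9×10.9² = 259.7 kN/m, acting at H/3 = 3.633 m above the base.
Overturning moment M_o = P_a × H/3 = 259.7 × 3.633 = 943.7.
Resisting moment M_r = W × 3.92 = 1676.9 × 3.92 = 6573.
FS_overturning = M_r/M_o = 6573/943.7 = 6.966.

6.97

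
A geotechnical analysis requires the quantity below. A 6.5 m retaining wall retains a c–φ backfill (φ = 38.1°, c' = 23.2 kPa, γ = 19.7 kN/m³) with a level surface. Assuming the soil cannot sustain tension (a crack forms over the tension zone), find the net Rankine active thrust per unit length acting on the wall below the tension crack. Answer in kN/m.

6.43 kN/m

K_a = 0.2368; √K_a = 0.4867.
Tension-crack depth z_c = 2c/(γ√K_a) = 2×23.2/(19.7×0.4867) = 4.840 m.
σ_a at base = K_a γ H − 2c√K_a = 0.2368×19.7×6.5 − 2×23.2×0.4867 = 7.746 kPa.
P_a = ½ × 7.746 × (H − z_c) = 0.5×7.746×1.660 = 6.429 kN/m.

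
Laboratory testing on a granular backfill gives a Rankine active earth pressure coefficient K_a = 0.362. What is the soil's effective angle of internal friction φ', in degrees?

K_a = tan²(45° − φ/2) ⇒ 45° − φ/2 = arctan(√0.362) = 31.03°.
φ = 2(45° − 31.03°) = 27.93°.

27.9°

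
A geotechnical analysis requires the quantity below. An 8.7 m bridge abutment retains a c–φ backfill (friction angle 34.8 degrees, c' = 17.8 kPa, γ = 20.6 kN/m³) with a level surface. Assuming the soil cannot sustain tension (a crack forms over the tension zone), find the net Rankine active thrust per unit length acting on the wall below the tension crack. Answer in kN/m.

81.9 kN/m

K_a = 0.2733; √K_a = 0.5228.
Tension-crack depth z_c = 2c/(γ√K_a) = 2×17.8/(20.6×0.5228) = 3.306 m.
σ_a at base = K_a γ H − 2c√K_a = 0.2733×20.6×8.7 − 2×17.8×0.5228 = 30.37 kPa.
P_a = ½ × 30.37 × (H − z_c) = 0.5×30.37×5.394 = 81.92 kN/m.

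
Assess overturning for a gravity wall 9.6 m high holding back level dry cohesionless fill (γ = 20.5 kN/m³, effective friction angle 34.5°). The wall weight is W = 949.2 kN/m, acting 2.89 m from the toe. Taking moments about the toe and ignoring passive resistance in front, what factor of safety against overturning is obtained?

K_a = tan²(45° − 34.5°/2) = 0.2768.
P_a = ½K_aγH² = 0.5×0.2768×20.5×9.6² = 261.5 kN/m, acting at H/3 = 3.200 m above the base.
Overturning moment M_o = P_a × H/3 = 261.5 × 3.200 = 836.7.
Resisting moment M_r = W × 2.89 = 949.2 × 2.89 = 2743.
FS_overturning = M_r/M_o = 2743/836.7 = 3.278.

3.28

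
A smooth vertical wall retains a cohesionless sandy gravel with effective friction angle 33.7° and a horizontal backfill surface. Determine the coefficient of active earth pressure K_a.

K_a = (1 − sin φ)/(1 + sin φ) = (1 − sin 33.7°)/(1 + sin 33.7°) = 0.2863.

0.286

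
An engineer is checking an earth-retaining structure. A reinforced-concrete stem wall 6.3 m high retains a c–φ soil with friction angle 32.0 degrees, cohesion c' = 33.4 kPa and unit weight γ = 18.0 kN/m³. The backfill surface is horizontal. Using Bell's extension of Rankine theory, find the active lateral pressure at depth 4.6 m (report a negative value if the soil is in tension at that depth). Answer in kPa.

-11.6 kPa

K_a = (1 − sin φ)/(1 + sin φ) = 0.3073.
σ_a = K_a γ z − 2c√K_a = 0.3073×18.0×4.6 − 2×33.4×0.5543 = -11.59 kPa.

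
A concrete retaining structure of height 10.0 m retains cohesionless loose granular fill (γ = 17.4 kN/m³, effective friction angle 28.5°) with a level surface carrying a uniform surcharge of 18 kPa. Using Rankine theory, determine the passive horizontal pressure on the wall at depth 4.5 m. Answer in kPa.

272 kPa

K_p = (1 + sin φ)/(1 − sin φ) = 2.825.
σ_v = γz + q = 17.4 × 4.5 + 18 = 96.30 kPa.
σ_h = K_p σ_v = 2.825 × 96.30 = 272.1 kPa.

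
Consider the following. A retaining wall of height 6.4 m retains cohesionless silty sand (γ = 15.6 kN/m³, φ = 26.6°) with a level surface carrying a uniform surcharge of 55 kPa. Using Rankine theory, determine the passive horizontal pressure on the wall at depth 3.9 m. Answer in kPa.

304 kPa

K_p = (1 + sin φ)/(1 − sin φ) = 2.622.
σ_v = γz + q = 15.6 × 3.9 + 55 = 115.8 kPa.
σ_h = K_p σ_v = 2.622 × 115.8 = 303.7 kPa.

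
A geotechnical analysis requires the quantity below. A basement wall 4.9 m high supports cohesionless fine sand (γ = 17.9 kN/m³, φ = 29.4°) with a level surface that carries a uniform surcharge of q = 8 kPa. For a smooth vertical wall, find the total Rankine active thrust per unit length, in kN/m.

K_a = tan²(45° − φ/2) = 0.3415.
Soil triangle: ½ K_a γ H² = 0.5×0.3415×17.9×4.9² = 73.38 kN/m.
Surcharge rectangle: K_a q H = 0.3415×8×4.9 = 13.39 kN/m.
Total = 73.38 + 13.39 = 86.76 kN/m.

86.8 kN/m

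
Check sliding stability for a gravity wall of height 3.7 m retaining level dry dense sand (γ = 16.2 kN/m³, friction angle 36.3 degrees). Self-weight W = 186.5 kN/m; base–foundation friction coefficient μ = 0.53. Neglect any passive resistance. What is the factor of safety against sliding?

K_a = tan²(45° − 36.3°/2) = 0.2563.
P_a = ½K_aγH² = 0.5×0.2563×16.2×3.7² = 28.42 kN/m, acting at H/3 = 1.233 m above the base.
FS_sliding = μW / P_a = 0.53×186.5 / 28.42 = 3.478.

3.48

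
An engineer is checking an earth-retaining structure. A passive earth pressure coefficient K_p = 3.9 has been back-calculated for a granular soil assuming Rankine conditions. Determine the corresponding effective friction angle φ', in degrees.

K_p = (1+sin φ)/(1−sin φ) ⇒ sin φ = (K_p − 1)/(K_p + 1) = 0.5918.
φ = arcsin(0.5918) = 36.29°.

36.3°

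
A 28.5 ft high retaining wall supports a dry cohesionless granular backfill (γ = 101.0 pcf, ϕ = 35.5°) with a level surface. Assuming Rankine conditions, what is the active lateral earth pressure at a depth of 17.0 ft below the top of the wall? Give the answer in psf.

455 psf

K_a = (1 − sin φ)/(1 + sin φ) = 0.2653.
σ_h = K_a γ z = 0.2653 × 101.0 × 17.0 = 455.5 psf.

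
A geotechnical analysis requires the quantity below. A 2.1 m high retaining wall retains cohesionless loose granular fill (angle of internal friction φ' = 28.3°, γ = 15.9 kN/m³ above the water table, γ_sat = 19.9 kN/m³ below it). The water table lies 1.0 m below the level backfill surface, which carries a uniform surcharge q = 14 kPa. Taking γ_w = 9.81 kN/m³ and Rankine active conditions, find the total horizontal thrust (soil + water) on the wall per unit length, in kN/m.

K_a = tan²(45° − φ/2) = 0.3568.
γ' = 19.9 − 9.81 = 10.09 kN/m³. h₂ = H − d_w = 1.1 m.
σ'_h: at surface K_a·q = 4.995; at WT K_a(q+γd_w) = 10.67; at base K_a(q+γd_w+γ'h₂) = 14.63 kPa.
P₁ = ½(4.995+10.67)×1.0 = 7.831; P₂ = ½(10.67+14.63)×1.1 = 13.91; P_w = ½γ_w h₂² = 5.935.
Total = 7.831+13.91+5.935 = 27.68 kN/m.

27.7 kN/m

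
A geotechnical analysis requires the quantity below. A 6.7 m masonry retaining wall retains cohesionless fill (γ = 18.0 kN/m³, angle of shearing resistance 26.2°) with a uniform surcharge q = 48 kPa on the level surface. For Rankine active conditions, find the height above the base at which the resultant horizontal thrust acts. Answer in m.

2.73 m

K_a = 0.3874.
Triangular part P₁ = ½K_aγH² = 156.5 at H/3 = 2.233 m; rectangular part P₂ = K_a q H = 124.6 at H/2 = 3.350 m.
ȳ = (P₁·2.233 + P₂·3.350)/(P₁+P₂) = 2.728 m.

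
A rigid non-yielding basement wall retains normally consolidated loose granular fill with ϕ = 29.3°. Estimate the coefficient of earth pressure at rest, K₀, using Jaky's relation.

K₀ = 1 − sin φ' = 1 − sin 29.3° = 0.5106.

0.511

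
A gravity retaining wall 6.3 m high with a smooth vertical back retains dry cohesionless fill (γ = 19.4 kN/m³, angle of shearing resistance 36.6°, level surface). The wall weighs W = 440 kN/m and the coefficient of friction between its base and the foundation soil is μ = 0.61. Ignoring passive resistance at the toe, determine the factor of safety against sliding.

2.76

K_a = tan²(45° − 36.6°/2) = 0.2530.
P_a = ½K_aγH² = 0.5×0.2530×19.4×6.3² = 97.39 kN/m, acting at H/3 = 2.100 m above the base.
FS_sliding = μW / P_a = 0.61×440 / 97.39 = 2.756.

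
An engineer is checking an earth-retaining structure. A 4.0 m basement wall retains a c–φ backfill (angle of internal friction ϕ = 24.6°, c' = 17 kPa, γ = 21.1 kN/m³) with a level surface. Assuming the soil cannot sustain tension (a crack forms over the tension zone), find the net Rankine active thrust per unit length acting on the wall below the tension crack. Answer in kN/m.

K_a = 0.4121; √K_a = 0.6420.
Tension-crack depth z_c = 2c/(γ√K_a) = 2×17/(21.1×0.6420) = 2.510 m.
σ_a at base = K_a γ H − 2c√K_a = 0.4121×21.1×4.0 − 2×17×0.6420 = 12.96 kPa.
P_a = ½ × 12.96 × (H − z_c) = 0.5×12.96×1.490 = 9.654 kN/m.

9.65 kN/m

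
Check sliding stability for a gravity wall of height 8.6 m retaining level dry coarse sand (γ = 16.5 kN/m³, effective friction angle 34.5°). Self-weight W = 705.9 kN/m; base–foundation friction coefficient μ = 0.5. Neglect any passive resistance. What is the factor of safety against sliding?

K_a = tan²(45° − 34.5°/2) = 0.2768.
P_a = ½K_aγH² = 0.5×0.2768×16.5×8.6² = 168.9 kN/m, acting at H/3 = 2.867 m above the base.
FS_sliding = μW / P_a = 0.5×705.9 / 168.9 = 2.090.

2.09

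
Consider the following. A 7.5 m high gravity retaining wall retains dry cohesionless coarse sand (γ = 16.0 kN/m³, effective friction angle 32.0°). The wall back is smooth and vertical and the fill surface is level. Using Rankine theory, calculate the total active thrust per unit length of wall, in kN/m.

138 kN/m

K_a = tan²(45° − φ/2) = 0.3073.
P_a = ½ K_a γ H² = 0.5 × 0.3073 × 16.0 × 7.5² = 138.3 kN/m.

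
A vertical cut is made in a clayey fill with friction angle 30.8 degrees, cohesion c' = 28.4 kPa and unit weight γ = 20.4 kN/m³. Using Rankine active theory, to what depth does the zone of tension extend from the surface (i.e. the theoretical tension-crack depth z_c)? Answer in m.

K_a = tan²(45° − 30.8°/2) = 0.3227; √K_a = 0.5681.
The active pressure is zero where K_a γ z = 2c√K_a, so z_c = 2c/(γ√K_a) = 2×28.4/(20.4×0.5681) = 4.901 m.

4.90 m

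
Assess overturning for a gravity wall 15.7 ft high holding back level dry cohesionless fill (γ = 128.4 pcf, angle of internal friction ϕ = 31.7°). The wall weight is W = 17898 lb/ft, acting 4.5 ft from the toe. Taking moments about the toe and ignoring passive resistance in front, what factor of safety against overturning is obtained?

K_a = tan²(45° − 31.7°/2) = 0.3111.
P_a = ½K_aγH² = 0.5×0.3111×128.4×15.7² = 4923 lb/ft, acting at H/3 = 5.233 ft above the base.
Overturning moment M_o = P_a × H/3 = 4923 × 5.233 = 25760.
Resisting moment M_r = W × 4.5 = 17898 × 4.5 = 80540.
FS_overturning = M_r/M_o = 80540/25760 = 3.126.

3.13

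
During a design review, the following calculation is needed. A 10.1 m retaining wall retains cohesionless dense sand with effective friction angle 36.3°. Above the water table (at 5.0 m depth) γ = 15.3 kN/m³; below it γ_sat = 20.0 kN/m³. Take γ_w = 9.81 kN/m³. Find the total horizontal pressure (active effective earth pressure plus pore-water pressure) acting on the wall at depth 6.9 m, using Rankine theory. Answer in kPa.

43.2 kPa

K_a = (1 − sin φ)/(1 + sin φ) = 0.2563.
γ' = 20.0 − 9.81 = 10.19 kN/m³.
Effective vertical stress at 6.9 m: σ'_v = 15.3×5.0 + 10.19×1.90 = 95.86 kPa.
σ'_h = K_a σ'_v = 0.2563 × 95.86 = 24.57 kPa; u = γ_w × 1.90 = 18.64 kPa.
Total σ_h = 24.57 + 18.64 = 43.21 kPa.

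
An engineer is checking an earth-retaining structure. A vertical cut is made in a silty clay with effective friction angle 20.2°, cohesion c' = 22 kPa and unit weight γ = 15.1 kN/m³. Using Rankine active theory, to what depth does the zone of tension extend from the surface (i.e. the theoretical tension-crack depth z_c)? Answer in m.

K_a = tan²(45° − 20.2°/2) = 0.4867; √K_a = 0.6976.
The active pressure is zero where K_a γ z = 2c√K_a, so z_c = 2c/(γ√K_a) = 2×22/(15.1×0.6976) = 4.177 m.

4.18 m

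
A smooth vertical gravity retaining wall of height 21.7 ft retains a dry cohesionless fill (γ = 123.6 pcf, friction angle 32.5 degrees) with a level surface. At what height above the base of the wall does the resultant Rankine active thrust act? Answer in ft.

7.23 ft

K_a = 0.3010.
The pressure distribution is triangular, so the resultant acts at H/3 above the base = 21.7/3 = 7.233 ft.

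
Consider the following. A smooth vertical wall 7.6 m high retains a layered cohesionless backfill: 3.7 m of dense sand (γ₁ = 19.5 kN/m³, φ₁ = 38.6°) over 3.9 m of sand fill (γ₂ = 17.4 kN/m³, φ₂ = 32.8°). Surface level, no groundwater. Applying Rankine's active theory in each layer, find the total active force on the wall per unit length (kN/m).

K_a1 = tan²(45°−38.6°/2) = 0.2316; K_a2 = tan²(45°−32.8°/2) = 0.2973.
Layer 1: σ at base = K_a1 γ₁ h₁ = 16.71 kPa; P₁ = ½×16.71×3.7 = 30.92.
Layer 2: σ_v at top = γ₁h₁ = 72.15; σ_h top = K_a2×72.15 = 21.45; σ_h base = K_a2×(72.15+17.4×3.9) = 41.62.
P₂ = ½(21.45+41.62)×3.9 = 123.0. Total P_a = 30.92+123.0 = 153.9 kN/m.

154 kN/m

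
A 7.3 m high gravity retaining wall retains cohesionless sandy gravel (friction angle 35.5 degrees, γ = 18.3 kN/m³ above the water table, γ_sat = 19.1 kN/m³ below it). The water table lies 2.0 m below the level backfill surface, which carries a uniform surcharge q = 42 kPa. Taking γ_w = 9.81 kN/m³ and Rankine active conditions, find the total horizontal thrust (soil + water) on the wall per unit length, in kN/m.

K_a = tan²(45° − φ/2) = 0.2653.
γ' = 19.1 − 9.81 = 9.290 kN/m³. h₂ = H − d_w = 5.3 m.
σ'_h: at surface K_a·q = 11.14; at WT K_a(q+γd_w) = 20.85; at base K_a(q+γd_w+γ'h₂) = 33.91 kPa.
P₁ = ½(11.14+20.85)×2.0 = 31.99; P₂ = ½(20.85+33.91)×5.3 = 145.1; P_w = ½γ_w h₂² = 137.8.
Total = 31.99+145.1+137.8 = 314.9 kN/m.

315 kN/m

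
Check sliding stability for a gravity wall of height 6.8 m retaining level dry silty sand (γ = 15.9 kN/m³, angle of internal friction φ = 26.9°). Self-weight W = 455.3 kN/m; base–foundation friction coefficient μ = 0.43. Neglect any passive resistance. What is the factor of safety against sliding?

K_a = tan²(45° − 26.9°/2) = 0.3770.
P_a = ½K_aγH² = 0.5×0.3770×15.9×6.8² = 138.6 kN/m, acting at H/3 = 2.267 m above the base.
FS_sliding = μW / P_a = 0.43×455.3 / 138.6 = 1.413.

1.41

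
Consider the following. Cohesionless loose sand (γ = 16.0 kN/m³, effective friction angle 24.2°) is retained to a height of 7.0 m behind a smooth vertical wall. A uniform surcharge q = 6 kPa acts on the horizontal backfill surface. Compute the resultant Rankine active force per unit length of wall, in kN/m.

182 kN/m

K_a = tan²(45° − φ/2) = 0.4185.
Soil triangle: ½ K_a γ H² = 0.5×0.4185×16.0×7.0² = 164.1 kN/m.
Surcharge rectangle: K_a q H = 0.4185×6×7.0 = 17.58 kN/m.
Total = 164.1 + 17.58 = 181.6 kN/m.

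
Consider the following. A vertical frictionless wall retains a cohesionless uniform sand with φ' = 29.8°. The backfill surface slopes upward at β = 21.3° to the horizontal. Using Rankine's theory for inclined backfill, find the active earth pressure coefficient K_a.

0.434

K_a = cos β · (cos β − √(cos²β − cos²φ)) / (cos β + √(cos²β − cos²φ)).
cos β = 0.9317, cos φ = 0.8678, √(cos²β − cos²φ) = 0.3392.
K_a = 0.9317 × (0.9317 − 0.3392)/(0.9317 + 0.3392) = 0.4344.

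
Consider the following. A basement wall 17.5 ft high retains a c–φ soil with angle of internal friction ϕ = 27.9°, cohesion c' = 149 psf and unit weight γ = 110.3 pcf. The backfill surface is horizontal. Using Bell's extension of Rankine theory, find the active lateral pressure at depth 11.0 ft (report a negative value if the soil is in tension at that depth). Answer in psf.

K_a = (1 − sin φ)/(1 + sin φ) = 0.3625.
σ_a = K_a γ z − 2c√K_a = 0.3625×110.3×11.0 − 2×149×0.6020 = 260.4 psf.

260 psf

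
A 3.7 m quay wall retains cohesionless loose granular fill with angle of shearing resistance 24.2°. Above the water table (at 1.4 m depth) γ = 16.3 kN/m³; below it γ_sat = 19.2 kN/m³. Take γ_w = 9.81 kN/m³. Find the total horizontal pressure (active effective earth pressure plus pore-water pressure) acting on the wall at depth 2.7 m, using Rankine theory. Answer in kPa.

K_a = (1 − sin φ)/(1 + sin φ) = 0.4185.
γ' = 19.2 − 9.81 = 9.390 kN/m³.
Effective vertical stress at 2.7 m: σ'_v = 16.3×1.4 + 9.390×1.30 = 35.03 kPa.
σ'_h = K_a σ'_v = 0.4185 × 35.03 = 14.66 kPa; u = γ_w × 1.30 = 12.75 kPa.
Total σ_h = 14.66 + 12.75 = 27.41 kPa.

27.4 kPa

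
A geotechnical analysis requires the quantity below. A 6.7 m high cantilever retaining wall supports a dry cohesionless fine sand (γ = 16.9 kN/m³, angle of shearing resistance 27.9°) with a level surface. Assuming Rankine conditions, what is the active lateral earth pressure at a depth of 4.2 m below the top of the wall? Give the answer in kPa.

K_a = (1 − sin φ)/(1 + sin φ) = 0.3625.
σ_h = K_a γ z = 0.3625 × 16.9 × 4.2 = 25.73 kPa.

25.7 kPa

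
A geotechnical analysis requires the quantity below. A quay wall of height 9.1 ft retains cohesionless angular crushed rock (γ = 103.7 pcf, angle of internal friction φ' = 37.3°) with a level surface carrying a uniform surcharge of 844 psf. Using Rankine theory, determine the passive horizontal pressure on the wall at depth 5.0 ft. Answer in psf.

K_p = (1 + sin φ)/(1 − sin φ) = 4.076.
σ_v = γz + q = 103.7 × 5.0 + 844 = 1362 psf.
σ_h = K_p σ_v = 4.076 × 1362 = 5554 psf.

5550 psf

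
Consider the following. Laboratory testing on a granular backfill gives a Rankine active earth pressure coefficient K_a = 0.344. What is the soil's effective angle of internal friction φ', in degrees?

29.2°

K_a = tan²(45° − φ/2) ⇒ 45° − φ/2 = arctan(√0.344) = 30.39°.
φ = 2(45° − 30.39°) = 29.22°.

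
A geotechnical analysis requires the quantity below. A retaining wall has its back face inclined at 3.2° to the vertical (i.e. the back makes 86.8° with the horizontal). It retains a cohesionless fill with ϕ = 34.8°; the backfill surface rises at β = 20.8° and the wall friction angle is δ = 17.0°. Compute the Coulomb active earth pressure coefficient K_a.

0.363

K_a = sin²(α+φ) / [sin²α · sin(α−δ) · (1 + √{sin(φ+δ)sin(φ−β) / (sin(α−δ)sin(α+β))})²].
With α = 86.8°, φ = 34.8°, δ = 17.0°, β = 20.8°: K_a = 0.3633.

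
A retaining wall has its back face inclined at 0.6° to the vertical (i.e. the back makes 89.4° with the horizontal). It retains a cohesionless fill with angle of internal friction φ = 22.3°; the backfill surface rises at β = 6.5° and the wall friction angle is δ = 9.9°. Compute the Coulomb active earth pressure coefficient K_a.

K_a = sin²(α+φ) / [sin²α · sin(α−δ) · (1 + √{sin(φ+δ)sin(φ−β) / (sin(α−δ)sin(α+β))})²].
With α = 89.4°, φ = 22.3°, δ = 9.9°, β = 6.5°: K_a = 0.4577.

0.458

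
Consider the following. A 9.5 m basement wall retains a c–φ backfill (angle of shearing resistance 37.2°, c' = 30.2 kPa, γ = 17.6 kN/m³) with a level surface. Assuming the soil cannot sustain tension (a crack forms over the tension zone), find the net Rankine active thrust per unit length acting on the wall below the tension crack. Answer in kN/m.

14.5 kN/m

K_a = 0.2464; √K_a = 0.4964.
Tension-crack depth z_c = 2c/(γ√K_a) = 2×30.2/(17.6×0.4964) = 6.913 m.
σ_a at base = K_a γ H − 2c√K_a = 0.2464×17.6×9.5 − 2×30.2×0.4964 = 11.22 kPa.
P_a = ½ × 11.22 × (H − z_c) = 0.5×11.22×2.587 = 14.51 kN/m.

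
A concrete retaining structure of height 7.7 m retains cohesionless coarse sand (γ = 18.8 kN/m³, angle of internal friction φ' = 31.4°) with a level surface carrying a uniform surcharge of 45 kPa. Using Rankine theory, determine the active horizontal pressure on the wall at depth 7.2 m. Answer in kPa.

56.8 kPa

K_a = (1 − sin φ)/(1 + sin φ) = 0.3149.
σ_v = γz + q = 18.8 × 7.2 + 45 = 180.4 kPa.
σ_h = K_a σ_v = 0.3149 × 180.4 = 56.80 kPa.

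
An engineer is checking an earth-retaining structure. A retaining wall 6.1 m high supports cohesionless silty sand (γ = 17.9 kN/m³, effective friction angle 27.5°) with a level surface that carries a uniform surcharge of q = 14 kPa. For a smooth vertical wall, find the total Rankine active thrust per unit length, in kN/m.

154 kN/m

K_a = tan²(45° − φ/2) = 0.3682.
Soil triangle: ½ K_a γ H² = 0.5×0.3682×17.9×6.1² = 122.6 kN/m.
Surcharge rectangle: K_a q H = 0.3682×14×6.1 = 31.45 kN/m.
Total = 122.6 + 31.45 = 154.1 kN/m.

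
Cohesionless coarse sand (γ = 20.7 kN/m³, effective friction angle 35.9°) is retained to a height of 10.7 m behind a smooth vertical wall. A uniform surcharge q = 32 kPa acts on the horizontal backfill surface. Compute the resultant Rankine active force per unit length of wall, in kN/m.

K_a = tan²(45° − φ/2) = 0.2607.
Soil triangle: ½ K_a γ H² = 0.5×0.2607×20.7×10.7² = 309.0 kN/m.
Surcharge rectangle: K_a q H = 0.2607×32×10.7 = 89.28 kN/m.
Total = 309.0 + 89.28 = 398.2 kN/m.

398 kN/m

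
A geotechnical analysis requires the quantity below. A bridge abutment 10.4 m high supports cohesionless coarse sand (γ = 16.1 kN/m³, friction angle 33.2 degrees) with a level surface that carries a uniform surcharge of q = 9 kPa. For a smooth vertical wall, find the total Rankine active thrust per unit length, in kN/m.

K_a = tan²(45° − φ/2) = 0.2924.
Soil triangle: ½ K_a γ H² = 0.5×0.2924×16.1×10.4² = 254.5 kN/m.
Surcharge rectangle: K_a q H = 0.2924×9×10.4 = 27.36 kN/m.
Total = 254.5 + 27.36 = 281.9 kN/m.

282 kN/m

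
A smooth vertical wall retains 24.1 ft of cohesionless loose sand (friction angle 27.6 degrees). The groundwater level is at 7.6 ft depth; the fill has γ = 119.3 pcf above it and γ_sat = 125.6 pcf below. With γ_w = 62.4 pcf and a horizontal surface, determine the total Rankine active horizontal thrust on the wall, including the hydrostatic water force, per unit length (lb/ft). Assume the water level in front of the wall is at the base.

18400 lb/ft

K_a = tan²(45° − φ/2) = 0.3668.
γ' = 125.6 − 62.4 = 63.20 pcf. Depth below WT = 16.5 ft.
σ'_h at WT = K_a γ d_w = 332.5 psf; at base = 332.5 + K_a γ' × 16.5 = 715.0 psf.
P₁ (0–7.6 ft) = ½×332.5×7.6 = 1264. P₂ (7.6–24.1 ft) = ½(332.5+715.0)×16.5 = 8642.
P_w = ½ γ_w h₂² = 0.5×62.4×16.5² = 8494. Total = 1264+8642+8494 = 18400 lb/ft.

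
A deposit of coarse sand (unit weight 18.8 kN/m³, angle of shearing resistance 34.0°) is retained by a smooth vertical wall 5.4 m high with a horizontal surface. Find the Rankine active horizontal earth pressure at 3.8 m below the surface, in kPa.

20.2 kPa

K_a = (1 − sin φ)/(1 + sin φ) = 0.2827.
σ_h = K_a γ z = 0.2827 × 18.8 × 3.8 = 20.20 kPa.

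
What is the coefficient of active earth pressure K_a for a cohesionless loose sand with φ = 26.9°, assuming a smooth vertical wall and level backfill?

0.377

K_a = (1 − sin φ)/(1 + sin φ) = (1 − sin 26.9°)/(1 + sin 26.9°) = 0.3770.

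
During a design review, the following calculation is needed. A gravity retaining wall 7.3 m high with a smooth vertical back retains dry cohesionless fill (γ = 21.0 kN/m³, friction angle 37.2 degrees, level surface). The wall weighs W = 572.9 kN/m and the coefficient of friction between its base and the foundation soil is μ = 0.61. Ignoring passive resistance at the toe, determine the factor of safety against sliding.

K_a = tan²(45° − 37.2°/2) = 0.2464.
P_a = ½K_aγH² = 0.5×0.2464×21.0×7.3² = 137.9 kN/m, acting at H/3 = 2.433 m above the base.
FS_sliding = μW / P_a = 0.61×572.9 / 137.9 = 2.535.

2.53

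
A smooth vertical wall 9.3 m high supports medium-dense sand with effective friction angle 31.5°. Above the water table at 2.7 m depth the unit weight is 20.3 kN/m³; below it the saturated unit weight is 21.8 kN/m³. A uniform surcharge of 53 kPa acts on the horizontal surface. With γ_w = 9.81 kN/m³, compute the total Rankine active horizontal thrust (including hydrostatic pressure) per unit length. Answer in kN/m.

587 kN/m

K_a = tan²(45° − φ/2) = 0.3136.
γ' = 21.8 − 9.81 = 11.99 kN/m³. h₂ = H − d_w = 6.6 m.
σ'_h: at surface K_a·q = 16.62; at WT K_a(q+γd_w) = 33.81; at base K_a(q+γd_w+γ'h₂) = 58.63 kPa.
P₁ = ½(16.62+33.81)×2.7 = 68.09; P₂ = ½(33.81+58.63)×6.6 = 305.1; P_w = ½γ_w h₂² = 213.7.
Total = 68.09+305.1+213.7 = 586.8 kN/m.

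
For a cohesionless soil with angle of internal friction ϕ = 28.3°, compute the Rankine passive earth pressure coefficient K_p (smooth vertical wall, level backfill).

2.80

K_p = (1 + sin φ)/(1 − sin φ) = tan²(45° + 28.3°/2) = 2.803.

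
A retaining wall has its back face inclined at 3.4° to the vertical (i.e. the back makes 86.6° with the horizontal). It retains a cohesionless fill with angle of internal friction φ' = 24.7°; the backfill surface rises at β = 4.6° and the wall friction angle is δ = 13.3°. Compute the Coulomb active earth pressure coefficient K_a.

K_a = sin²(α+φ) / [sin²α · sin(α−δ) · (1 + √{sin(φ+δ)sin(φ−β) / (sin(α−δ)sin(α+β))})²].
With α = 86.6°, φ = 24.7°, δ = 13.3°, β = 4.6°: K_a = 0.4208.

0.421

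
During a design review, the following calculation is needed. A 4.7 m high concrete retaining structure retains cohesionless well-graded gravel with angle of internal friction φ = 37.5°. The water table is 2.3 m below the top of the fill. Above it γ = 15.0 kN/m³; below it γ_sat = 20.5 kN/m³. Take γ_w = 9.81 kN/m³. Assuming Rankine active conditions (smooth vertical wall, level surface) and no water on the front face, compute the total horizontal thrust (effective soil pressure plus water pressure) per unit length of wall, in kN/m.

K_a = tan²(45° − φ/2) = 0.2432.
γ' = 20.5 − 9.81 = 10.69 kN/m³. Depth below WT = 2.4 m.
σ'_h at WT = K_a γ d_w = 8.390 kPa; at base = 8.390 + K_a γ' × 2.4 = 14.63 kPa.
P₁ (0–2.3 m) = ½×8.390×2.3 = 9.649. P₂ (2.3–4.7 m) = ½(8.390+14.63)×2.4 = 27.62.
P_w = ½ γ_w h₂² = 0.5×9.81×2.4² = 28.25. Total = 9.649+27.62+28.25 = 65.53 kN/m.

65.5 kN/m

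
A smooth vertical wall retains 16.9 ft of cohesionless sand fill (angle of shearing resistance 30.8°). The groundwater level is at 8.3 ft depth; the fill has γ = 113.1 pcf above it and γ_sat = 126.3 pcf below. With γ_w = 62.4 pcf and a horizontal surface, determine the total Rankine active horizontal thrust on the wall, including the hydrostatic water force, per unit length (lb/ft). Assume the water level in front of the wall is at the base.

K_a = tan²(45° − φ/2) = 0.3227.
γ' = 126.3 − 62.4 = 63.90 pcf. Depth below WT = 8.6 ft.
σ'_h at WT = K_a γ d_w = 302.9 psf; at base = 302.9 + K_a γ' × 8.6 = 480.3 psf.
P₁ (0–8.3 ft) = ½×302.9×8.3 = 1257. P₂ (8.3–16.9 ft) = ½(302.9+480.3)×8.6 = 3368.
P_w = ½ γ_w h₂² = 0.5×62.4×8.6² = 2308. Total = 1257+3368+2308 = 6933 lb/ft.

6930 lb/ft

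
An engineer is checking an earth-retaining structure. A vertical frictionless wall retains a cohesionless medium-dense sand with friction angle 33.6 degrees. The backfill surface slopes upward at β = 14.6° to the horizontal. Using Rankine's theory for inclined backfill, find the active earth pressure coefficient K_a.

0.315

K_a = cos β · (cos β − √(cos²β − cos²φ)) / (cos β + √(cos²β − cos²φ)).
cos β = 0.9677, cos φ = 0.8329, √(cos²β − cos²φ) = 0.4926.
K_a = 0.9677 × (0.9677 − 0.4926)/(0.9677 + 0.4926) = 0.3148.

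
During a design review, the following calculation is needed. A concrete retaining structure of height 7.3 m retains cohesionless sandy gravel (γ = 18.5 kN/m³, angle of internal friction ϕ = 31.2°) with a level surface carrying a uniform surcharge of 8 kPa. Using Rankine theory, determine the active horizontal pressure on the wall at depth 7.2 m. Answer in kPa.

44.8 kPa

K_a = (1 − sin φ)/(1 + sin φ) = 0.3175.
σ_v = γz + q = 18.5 × 7.2 + 8 = 141.2 kPa.
σ_h = K_a σ_v = 0.3175 × 141.2 = 44.83 kPa.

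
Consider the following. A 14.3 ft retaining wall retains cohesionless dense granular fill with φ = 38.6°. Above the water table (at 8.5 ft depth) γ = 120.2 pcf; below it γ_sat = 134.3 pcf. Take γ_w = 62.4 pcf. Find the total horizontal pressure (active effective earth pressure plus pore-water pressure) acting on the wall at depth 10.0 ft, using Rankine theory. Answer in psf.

K_a = (1 − sin φ)/(1 + sin φ) = 0.2316.
γ' = 134.3 − 62.4 = 71.90 pcf.
Effective vertical stress at 10.0 ft: σ'_v = 120.2×8.5 + 71.90×1.50 = 1130 psf.
σ'_h = K_a σ'_v = 0.2316 × 1130 = 261.6 psf; u = γ_w × 1.50 = 93.60 psf.
Total σ_h = 261.6 + 93.60 = 355.2 psf.

355 psf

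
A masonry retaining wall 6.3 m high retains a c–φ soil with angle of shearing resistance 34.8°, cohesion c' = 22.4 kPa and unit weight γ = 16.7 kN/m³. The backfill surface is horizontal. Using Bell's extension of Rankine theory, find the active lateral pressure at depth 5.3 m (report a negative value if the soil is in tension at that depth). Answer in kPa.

0.769 kPa

K_a = (1 − sin φ)/(1 + sin φ) = 0.2733.
σ_a = K_a γ z − 2c√K_a = 0.2733×16.7×5.3 − 2×22.4×0.5228 = 0.7695 kPa.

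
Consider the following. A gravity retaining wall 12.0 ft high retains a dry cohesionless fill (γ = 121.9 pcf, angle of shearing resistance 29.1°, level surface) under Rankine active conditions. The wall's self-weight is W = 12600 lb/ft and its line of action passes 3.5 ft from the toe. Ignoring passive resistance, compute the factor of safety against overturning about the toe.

K_a = tan²(45° − 29.1°/2) = 0.3456.
P_a = ½K_aγH² = 0.5×0.3456×121.9×12.0² = 3033 lb/ft, acting at H/3 = 4.000 ft above the base.
Overturning moment M_o = P_a × H/3 = 3033 × 4.000 = 12130.
Resisting moment M_r = W × 3.5 = 12600 × 3.5 = 44100.
FS_overturning = M_r/M_o = 44100/12130 = 3.635.

3.63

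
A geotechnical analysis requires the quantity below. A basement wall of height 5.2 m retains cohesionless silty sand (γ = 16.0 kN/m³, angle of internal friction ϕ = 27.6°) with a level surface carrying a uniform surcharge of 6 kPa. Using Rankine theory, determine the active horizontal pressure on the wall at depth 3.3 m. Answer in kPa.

21.6 kPa

K_a = (1 − sin φ)/(1 + sin φ) = 0.3668.
σ_v = γz + q = 16.0 × 3.3 + 6 = 58.80 kPa.
σ_h = K_a σ_v = 0.3668 × 58.80 = 21.57 kPa.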